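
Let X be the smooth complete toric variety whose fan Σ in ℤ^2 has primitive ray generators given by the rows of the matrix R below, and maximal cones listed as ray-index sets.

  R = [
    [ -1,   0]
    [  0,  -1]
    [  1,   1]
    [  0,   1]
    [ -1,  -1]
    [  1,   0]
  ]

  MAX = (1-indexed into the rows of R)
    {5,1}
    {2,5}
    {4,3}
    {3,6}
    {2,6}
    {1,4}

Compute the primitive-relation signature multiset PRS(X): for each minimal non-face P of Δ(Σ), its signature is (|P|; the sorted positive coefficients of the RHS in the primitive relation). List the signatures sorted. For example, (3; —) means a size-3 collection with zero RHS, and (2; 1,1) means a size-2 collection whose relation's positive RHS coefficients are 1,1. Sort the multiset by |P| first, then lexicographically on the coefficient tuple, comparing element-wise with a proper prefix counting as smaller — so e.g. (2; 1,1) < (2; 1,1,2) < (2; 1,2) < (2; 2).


9 minimal non-faces of Δ(Σ) (on 6 rays):

  • {1,6}:  v_{1} + v_{6} = 0  →  sig = (2; —)
  • {2,4}:  v_{2} + v_{4} = 0  →  sig = (2; —)
  • {3,5}:  v_{3} + v_{5} = 0  →  sig = (2; —)
  • {1,2}:  v_{1} + v_{2} = v_{5}  →  sig = (2; 1)
  • {1,3}:  v_{1} + v_{3} = v_{4}  →  sig = (2; 1)
  • {2,3}:  v_{2} + v_{3} = v_{6}  →  sig = (2; 1)
  • {4,5}:  v_{4} + v_{5} = v_{1}  →  sig = (2; 1)
  • {4,6}:  v_{4} + v_{6} = v_{3}  →  sig = (2; 1)
  • {5,6}:  v_{5} + v_{6} = v_{2}  →  sig = (2; 1)

so the primitive-relation signature multiset is
[(2; —), (2; —), (2; —), (2; 1), (2; 1), (2; 1), (2; 1), (2; 1), (2; 1)]


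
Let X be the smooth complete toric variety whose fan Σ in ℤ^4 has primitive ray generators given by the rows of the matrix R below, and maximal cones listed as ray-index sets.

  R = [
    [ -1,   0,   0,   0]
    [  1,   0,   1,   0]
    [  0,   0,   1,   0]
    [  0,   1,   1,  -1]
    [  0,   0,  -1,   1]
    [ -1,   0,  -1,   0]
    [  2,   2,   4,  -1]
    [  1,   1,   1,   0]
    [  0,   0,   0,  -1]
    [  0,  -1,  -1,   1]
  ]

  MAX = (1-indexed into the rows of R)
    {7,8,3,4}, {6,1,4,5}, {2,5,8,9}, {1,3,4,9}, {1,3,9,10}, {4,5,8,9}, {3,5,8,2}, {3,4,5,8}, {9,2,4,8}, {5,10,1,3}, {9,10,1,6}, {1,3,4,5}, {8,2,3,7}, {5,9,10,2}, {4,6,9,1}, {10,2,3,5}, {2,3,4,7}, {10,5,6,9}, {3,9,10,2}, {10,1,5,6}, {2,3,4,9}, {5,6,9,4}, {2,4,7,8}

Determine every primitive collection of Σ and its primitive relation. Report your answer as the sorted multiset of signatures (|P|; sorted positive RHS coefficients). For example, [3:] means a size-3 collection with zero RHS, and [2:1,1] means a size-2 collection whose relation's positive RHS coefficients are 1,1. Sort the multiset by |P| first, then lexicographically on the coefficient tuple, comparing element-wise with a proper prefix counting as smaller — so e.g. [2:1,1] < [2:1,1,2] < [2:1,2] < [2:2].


Primitive collections (17):

  {2,6}:  v_{2} + v_{6} = 0  ⟹  sig = [2:]
  {4,10}:  v_{4} + v_{10} = 0  ⟹  sig = [2:]
  {1,2}:  v_{1} + v_{2} = v_{3}  ⟹  sig = [2:1]
  {3,6}:  v_{3} + v_{6} = v_{1}  ⟹  sig = [2:1]
  {6,8}:  v_{6} + v_{8} = v_{4} + v_{5}  ⟹  sig = [2:1,1]
  {8,10}:  v_{8} + v_{10} = v_{2} + v_{5}  ⟹  sig = [2:1,1]
  {1,8}:  v_{1} + v_{8} = v_{3} + v_{4} + v_{5}  ⟹  sig = [2:1,1,1]
  {6,7}:  v_{6} + v_{7} = v_{3} + v_{4} + v_{8}  ⟹  sig = [2:1,1,1]
  {7,10}:  v_{7} + v_{10} = v_{2} + v_{3} + v_{8}  ⟹  sig = [2:1,1,1]
  {1,7}:  v_{1} + v_{7} = 2·v_{3} + v_{4} + v_{8}  ⟹  sig = [2:1,1,2]
  {5,7}:  v_{5} + v_{7} = v_{3} + 2·v_{8}  ⟹  sig = [2:1,2]
  {7,9}:  v_{7} + v_{9} = 2·v_{2} + 2·v_{4}  ⟹  sig = [2:2,2]
  {3,5,9}:  v_{3} + v_{5} + v_{9} = 0  ⟹  sig = [3:]
  {1,5,9}:  v_{1} + v_{5} + v_{9} = v_{6}  ⟹  sig = [3:1]
  {2,4,5}:  v_{2} + v_{4} + v_{5} = v_{8}  ⟹  sig = [3:1]
  {3,8,9}:  v_{3} + v_{8} + v_{9} = v_{2} + v_{4}  ⟹  sig = [3:1,1]
  {2,3,4,8}:  v_{2} + v_{3} + v_{4} + v_{8} = v_{7}  ⟹  sig = [4:1]

Hence PRS(X_Σ) =
{ [2:] ×2,  [2:1] ×2,  [2:1,1] ×2,  [2:1,1,1] ×3,  [2:1,1,2],  [2:1,2],  [2:2,2],  [3:],  [3:1] ×2,  [3:1,1],  [4:1] }


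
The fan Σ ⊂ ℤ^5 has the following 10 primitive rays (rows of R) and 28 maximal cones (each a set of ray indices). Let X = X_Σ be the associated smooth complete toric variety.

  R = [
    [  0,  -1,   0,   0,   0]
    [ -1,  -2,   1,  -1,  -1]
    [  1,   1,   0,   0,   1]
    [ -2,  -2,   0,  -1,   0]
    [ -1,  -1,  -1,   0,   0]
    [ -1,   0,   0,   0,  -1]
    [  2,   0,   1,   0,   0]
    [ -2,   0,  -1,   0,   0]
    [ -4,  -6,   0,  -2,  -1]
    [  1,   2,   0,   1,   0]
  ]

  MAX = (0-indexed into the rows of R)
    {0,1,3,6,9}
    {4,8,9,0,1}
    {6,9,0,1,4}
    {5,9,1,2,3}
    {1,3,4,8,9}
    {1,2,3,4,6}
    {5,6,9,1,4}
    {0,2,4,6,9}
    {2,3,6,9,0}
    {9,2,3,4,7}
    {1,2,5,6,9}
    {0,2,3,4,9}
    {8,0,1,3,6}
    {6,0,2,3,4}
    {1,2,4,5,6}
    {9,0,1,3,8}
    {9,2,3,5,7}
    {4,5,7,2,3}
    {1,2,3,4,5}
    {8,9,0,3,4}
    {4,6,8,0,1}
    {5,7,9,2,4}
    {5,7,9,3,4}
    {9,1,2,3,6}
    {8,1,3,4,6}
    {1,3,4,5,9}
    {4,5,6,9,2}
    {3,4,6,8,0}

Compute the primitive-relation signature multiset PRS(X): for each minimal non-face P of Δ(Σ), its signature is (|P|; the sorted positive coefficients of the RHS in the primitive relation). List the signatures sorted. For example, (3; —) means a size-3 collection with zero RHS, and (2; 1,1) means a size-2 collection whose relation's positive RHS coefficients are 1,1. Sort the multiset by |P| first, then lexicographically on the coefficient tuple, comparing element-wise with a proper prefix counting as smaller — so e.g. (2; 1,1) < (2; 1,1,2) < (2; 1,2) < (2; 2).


14 minimal non-faces of Δ(Σ) (on 10 rays):

  • {6,7}:  v_{6} + v_{7} = 0  →  sig = (2; —)
  • {1,7}:  v_{1} + v_{7} = v_{3} + v_{5}  →  sig = (2; 1,1)
  • {0,5}:  v_{0} + v_{5} = v_{1} + v_{4} + v_{9}  →  sig = (2; 1,1,1)
  • {0,7}:  v_{0} + v_{7} = v_{3} + v_{4} + v_{9}  →  sig = (2; 1,1,1)
  • {2,8}:  v_{2} + v_{8} = 2·v_{3} + v_{4} + v_{6}  →  sig = (2; 1,1,2)
  • {5,8}:  v_{5} + v_{8} = 2·v_{1} + v_{3} + 2·v_{4} + v_{9}  →  sig = (2; 1,1,2,2)
  • {7,8}:  v_{7} + v_{8} = v_{1} + 2·v_{3} + 2·v_{4} + v_{9}  →  sig = (2; 1,1,2,2)
  • {3,5,6}:  v_{3} + v_{5} + v_{6} = v_{1}  →  sig = (3; 1)
  • {0,1,2}:  v_{0} + v_{1} + v_{2} = v_{3} + v_{6}  →  sig = (3; 1,1)
  • {6,8,9}:  v_{6} + v_{8} + v_{9} = 2·v_{0} + v_{1}  →  sig = (3; 1,2)
  • {1,2,4,9}:  v_{1} + v_{2} + v_{4} + v_{9} = 0  →  sig = (4; —)
  • {0,1,3,4}:  v_{0} + v_{1} + v_{3} + v_{4} = v_{8}  →  sig = (4; 1)
  • {3,4,6,9}:  v_{3} + v_{4} + v_{6} + v_{9} = v_{0}  →  sig = (4; 1)
  • {2,3,4,5,9}:  v_{2} + v_{3} + v_{4} + v_{5} + v_{9} = v_{7}  →  sig = (5; 1)

Sorted signature multiset PRS(X):
{ (2; —),  (2; 1,1),  (2; 1,1,1) ×2,  (2; 1,1,2),  (2; 1,1,2,2) ×2,  (3; 1),  (3; 1,1),  (3; 1,2),  (4; —),  (4; 1) ×2,  (5; 1) }


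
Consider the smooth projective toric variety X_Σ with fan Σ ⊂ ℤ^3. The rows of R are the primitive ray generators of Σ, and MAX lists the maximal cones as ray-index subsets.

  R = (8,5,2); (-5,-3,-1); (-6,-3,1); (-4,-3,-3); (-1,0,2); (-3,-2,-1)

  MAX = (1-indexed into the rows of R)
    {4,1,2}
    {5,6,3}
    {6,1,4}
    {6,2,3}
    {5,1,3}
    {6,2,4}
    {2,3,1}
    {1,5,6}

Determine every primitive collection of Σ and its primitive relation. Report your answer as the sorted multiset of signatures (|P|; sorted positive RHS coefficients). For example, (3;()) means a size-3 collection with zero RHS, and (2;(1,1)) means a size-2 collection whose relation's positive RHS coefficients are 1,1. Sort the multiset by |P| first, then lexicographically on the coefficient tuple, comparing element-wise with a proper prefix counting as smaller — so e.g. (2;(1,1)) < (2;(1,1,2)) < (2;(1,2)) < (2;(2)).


|primitive collections| = 5. Relations:

  P = {2,5}:  v_{2} + v_{5} = v_{3} — sig = (2;(1))
  P = {4,5}:  v_{4} + v_{5} = v_{2} — sig = (2;(1))
  P = {3,4}:  v_{3} + v_{4} = 2·v_{2} — sig = (2;(2))
  P = {1,2,6}:  v_{1} + v_{2} + v_{6} = 0 — sig = (3;())
  P = {1,3,6}:  v_{1} + v_{3} + v_{6} = v_{5} — sig = (3;(1))

Signatures (|P|; sorted positive RHS coefficients), sorted:
{ (2;(1)) ×2,  (2;(2)),  (3;()),  (3;(1)) }


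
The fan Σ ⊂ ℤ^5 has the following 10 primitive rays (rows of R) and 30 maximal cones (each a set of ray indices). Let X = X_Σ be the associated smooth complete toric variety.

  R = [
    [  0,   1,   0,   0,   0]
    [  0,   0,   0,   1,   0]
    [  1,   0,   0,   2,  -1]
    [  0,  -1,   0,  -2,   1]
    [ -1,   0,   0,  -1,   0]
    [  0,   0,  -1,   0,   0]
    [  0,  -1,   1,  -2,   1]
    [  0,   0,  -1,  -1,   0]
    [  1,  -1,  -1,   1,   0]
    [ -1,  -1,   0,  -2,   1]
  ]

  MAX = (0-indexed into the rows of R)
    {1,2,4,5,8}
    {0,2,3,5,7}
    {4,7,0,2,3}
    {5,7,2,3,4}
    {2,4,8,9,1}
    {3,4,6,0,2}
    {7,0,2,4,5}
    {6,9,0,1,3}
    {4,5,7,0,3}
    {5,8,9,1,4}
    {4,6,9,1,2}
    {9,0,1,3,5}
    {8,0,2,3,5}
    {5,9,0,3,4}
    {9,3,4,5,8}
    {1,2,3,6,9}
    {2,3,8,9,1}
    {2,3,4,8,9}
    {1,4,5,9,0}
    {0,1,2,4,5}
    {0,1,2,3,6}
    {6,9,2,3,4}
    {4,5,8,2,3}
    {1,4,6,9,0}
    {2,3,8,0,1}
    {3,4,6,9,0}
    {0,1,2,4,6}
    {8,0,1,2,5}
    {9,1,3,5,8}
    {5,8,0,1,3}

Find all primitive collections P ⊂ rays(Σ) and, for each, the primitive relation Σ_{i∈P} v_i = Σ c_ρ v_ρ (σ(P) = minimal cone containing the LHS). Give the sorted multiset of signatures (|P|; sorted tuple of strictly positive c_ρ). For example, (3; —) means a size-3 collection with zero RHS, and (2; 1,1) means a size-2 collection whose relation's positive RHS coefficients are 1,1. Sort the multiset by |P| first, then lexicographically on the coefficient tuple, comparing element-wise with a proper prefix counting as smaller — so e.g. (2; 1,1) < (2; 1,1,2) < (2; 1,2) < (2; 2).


13 collections generate NE(X_Σ); each relation:

  • {1,7}:  v_{1} + v_{7} = v_{5} ; sig = (2; 1)
  • {5,6}:  v_{5} + v_{6} = v_{3} ; sig = (2; 1)
  • {7,9}:  v_{7} + v_{9} = v_{3} + v_{4} + v_{5} ; sig = (2; 1,1,1)
  • {6,7}:  v_{6} + v_{7} = v_{0} + v_{2} + 2·v_{3} + v_{4} ; sig = (2; 1,1,1,2)
  • {6,8}:  v_{6} + v_{8} = v_{1} + v_{2} + 2·v_{3} ; sig = (2; 1,1,2)
  • {7,8}:  v_{7} + v_{8} = v_{2} + v_{3} + 2·v_{5} ; sig = (2; 1,1,2)
  • {0,2,9}:  v_{0} + v_{2} + v_{9} = 0 ; sig = (3; —)
  • {0,4,8}:  v_{0} + v_{4} + v_{8} = v_{5} ; sig = (3; 1)
  • {1,3,4}:  v_{1} + v_{3} + v_{4} = v_{9} ; sig = (3; 1)
  • {2,5,9}:  v_{2} + v_{5} + v_{9} = v_{4} + v_{8} ; sig = (3; 1,1)
  • {0,8,9}:  v_{0} + v_{8} + v_{9} = v_{1} + v_{3} + v_{5} ; sig = (3; 1,1,1)
  • {1,2,3,5}:  v_{1} + v_{2} + v_{3} + v_{5} = v_{8} ; sig = (4; 1)
  • {0,2,3,4,5}:  v_{0} + v_{2} + v_{3} + v_{4} + v_{5} = v_{7} ; sig = (5; 1)

Signatures (|P|; sorted positive RHS coefficients), sorted:
{ (2; 1) ×2,  (2; 1,1,1),  (2; 1,1,1,2),  (2; 1,1,2) ×2,  (3; —),  (3; 1) ×2,  (3; 1,1),  (3; 1,1,1),  (4; 1),  (5; 1) }


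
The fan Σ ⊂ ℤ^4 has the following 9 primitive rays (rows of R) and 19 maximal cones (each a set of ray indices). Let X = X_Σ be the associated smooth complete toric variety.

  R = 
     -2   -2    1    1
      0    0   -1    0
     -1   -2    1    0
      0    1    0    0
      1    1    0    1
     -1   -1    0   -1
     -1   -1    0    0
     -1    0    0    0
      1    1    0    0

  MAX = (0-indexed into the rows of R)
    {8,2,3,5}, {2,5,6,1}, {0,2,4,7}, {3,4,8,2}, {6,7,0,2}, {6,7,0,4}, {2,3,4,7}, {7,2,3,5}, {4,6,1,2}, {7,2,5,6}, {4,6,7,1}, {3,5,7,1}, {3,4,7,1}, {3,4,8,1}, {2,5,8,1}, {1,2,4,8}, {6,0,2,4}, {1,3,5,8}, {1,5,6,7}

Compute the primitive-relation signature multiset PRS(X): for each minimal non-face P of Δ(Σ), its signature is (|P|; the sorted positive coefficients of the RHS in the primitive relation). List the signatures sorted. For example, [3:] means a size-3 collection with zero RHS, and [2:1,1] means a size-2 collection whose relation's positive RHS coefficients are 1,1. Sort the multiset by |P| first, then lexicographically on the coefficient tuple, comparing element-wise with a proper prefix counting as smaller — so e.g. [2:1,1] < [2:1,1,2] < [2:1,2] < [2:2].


Primitive collections (11):

  {4,5}:  v_{4} + v_{5} = 0  so sig = [2:]
  {6,8}:  v_{6} + v_{8} = 0  so sig = [2:]
  {3,6}:  v_{3} + v_{6} = v_{7}  so sig = [2:1]
  {7,8}:  v_{7} + v_{8} = v_{3}  so sig = [2:1]
  {0,5}:  v_{0} + v_{5} = v_{2} + v_{6} + v_{7}  so sig = [2:1,1,1]
  {0,8}:  v_{0} + v_{8} = v_{2} + v_{4} + v_{7}  so sig = [2:1,1,1]
  {0,3}:  v_{0} + v_{3} = v_{2} + v_{4} + 2·v_{7}  so sig = [2:1,1,2]
  {0,1}:  v_{0} + v_{1} = v_{4} + 3·v_{6}  so sig = [2:1,3]
  {1,2,3}:  v_{1} + v_{2} + v_{3} = v_{6}  so sig = [3:1]
  {1,2,7}:  v_{1} + v_{2} + v_{7} = 2·v_{6}  so sig = [3:2]
  {2,4,6,7}:  v_{2} + v_{4} + v_{6} + v_{7} = v_{0}  so sig = [4:1]

Hence PRS(X_Σ) =
[[2:], [2:], [2:1], [2:1], [2:1,1,1], [2:1,1,1], [2:1,1,2], [2:1,3], [3:1], [3:2], [4:1]]


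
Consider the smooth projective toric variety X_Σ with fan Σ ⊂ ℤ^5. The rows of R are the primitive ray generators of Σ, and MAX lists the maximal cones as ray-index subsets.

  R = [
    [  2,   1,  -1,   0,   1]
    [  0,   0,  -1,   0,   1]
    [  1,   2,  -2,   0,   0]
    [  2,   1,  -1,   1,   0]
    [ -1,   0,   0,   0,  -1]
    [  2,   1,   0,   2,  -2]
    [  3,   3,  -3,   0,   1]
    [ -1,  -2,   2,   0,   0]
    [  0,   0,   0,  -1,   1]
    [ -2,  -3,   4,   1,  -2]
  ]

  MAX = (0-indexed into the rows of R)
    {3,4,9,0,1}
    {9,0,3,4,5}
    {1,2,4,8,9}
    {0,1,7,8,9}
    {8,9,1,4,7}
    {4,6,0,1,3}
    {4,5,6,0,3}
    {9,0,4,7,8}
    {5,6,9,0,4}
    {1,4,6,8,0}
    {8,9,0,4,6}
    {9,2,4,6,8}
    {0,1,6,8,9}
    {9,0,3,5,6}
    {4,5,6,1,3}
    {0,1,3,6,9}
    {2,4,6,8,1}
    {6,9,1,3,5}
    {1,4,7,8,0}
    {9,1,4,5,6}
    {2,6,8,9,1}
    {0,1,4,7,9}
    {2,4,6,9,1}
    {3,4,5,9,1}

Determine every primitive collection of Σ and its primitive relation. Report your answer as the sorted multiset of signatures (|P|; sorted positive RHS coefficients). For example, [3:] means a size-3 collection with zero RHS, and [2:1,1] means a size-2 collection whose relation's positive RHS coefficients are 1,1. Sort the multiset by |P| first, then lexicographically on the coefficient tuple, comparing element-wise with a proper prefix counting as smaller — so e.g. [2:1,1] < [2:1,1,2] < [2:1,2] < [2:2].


|primitive collections| = 14. Relations:

  P={2,7}:  v_{2} + v_{7} = 0  →  sig = [2:]
  P={0,2}:  v_{0} + v_{2} = v_{6}  →  sig = [2:1]
  P={3,8}:  v_{3} + v_{8} = v_{0}  →  sig = [2:1]
  P={6,7}:  v_{6} + v_{7} = v_{0}  →  sig = [2:1]
  P={5,7}:  v_{5} + v_{7} = v_{0} + v_{3} + v_{4} + v_{9}  →  sig = [2:1,1,1,1]
  P={5,8}:  v_{5} + v_{8} = v_{0} + v_{4} + v_{6} + v_{9}  →  sig = [2:1,1,1,1]
  P={2,3}:  v_{2} + v_{3} = v_{1} + v_{4} + 2·v_{6} + v_{9}  →  sig = [2:1,1,1,2]
  P={3,7}:  v_{3} + v_{7} = 2·v_{0} + v_{1} + v_{4} + v_{9}  →  sig = [2:1,1,1,2]
  P={2,5}:  v_{2} + v_{5} = v_{1} + 2·v_{4} + 3·v_{6} + 2·v_{9}  →  sig = [2:1,2,2,3]
  P={0,1,5}:  v_{0} + v_{1} + v_{5} = 2·v_{3}  →  sig = [3:2]
  P={3,4,6,9}:  v_{3} + v_{4} + v_{6} + v_{9} = v_{5}  →  sig = [4:1]
  P={1,4,6,8,9}:  v_{1} + v_{4} + v_{6} + v_{8} + v_{9} = 0  →  sig = [5:]
  P={0,1,4,6,9}:  v_{0} + v_{1} + v_{4} + v_{6} + v_{9} = v_{3}  →  sig = [5:1]
  P={0,1,4,8,9}:  v_{0} + v_{1} + v_{4} + v_{8} + v_{9} = v_{7}  →  sig = [5:1]

Hence PRS(X_Σ) =
    |P|=2: 9 collections, coeffs (), (1), (1), (1), (1,1,1,1), (1,1,1,1), (1,1,1,2), (1,1,1,2), (1,2,2,3)
    |P|=3: 1 collection, coeffs (2)
    |P|=4: 1 collection, coeffs (1)
    |P|=5: 3 collections, coeffs (), (1), (1)


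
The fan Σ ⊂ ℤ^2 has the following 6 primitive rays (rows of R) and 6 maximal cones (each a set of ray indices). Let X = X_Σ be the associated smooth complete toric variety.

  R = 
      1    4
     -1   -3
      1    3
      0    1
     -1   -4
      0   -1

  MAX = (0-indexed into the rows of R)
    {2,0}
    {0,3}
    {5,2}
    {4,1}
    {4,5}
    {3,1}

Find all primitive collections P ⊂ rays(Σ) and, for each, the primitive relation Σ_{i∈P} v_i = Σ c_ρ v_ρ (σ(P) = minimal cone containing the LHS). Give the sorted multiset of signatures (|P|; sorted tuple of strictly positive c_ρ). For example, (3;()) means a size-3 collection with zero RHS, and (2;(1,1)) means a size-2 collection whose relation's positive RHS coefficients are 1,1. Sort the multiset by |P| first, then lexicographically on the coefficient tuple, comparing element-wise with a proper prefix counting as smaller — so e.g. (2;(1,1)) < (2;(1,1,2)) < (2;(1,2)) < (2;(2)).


The 9 primitive collections of Σ (r=6, n=2):

  P={0,4}:  v_{0} + v_{4} = 0  ⇒ sig = (2;())
  P={1,2}:  v_{1} + v_{2} = 0  ⇒ sig = (2;())
  P={3,5}:  v_{3} + v_{5} = 0  ⇒ sig = (2;())
  P={0,1}:  v_{0} + v_{1} = v_{3}  ⇒ sig = (2;(1))
  P={0,5}:  v_{0} + v_{5} = v_{2}  ⇒ sig = (2;(1))
  P={1,5}:  v_{1} + v_{5} = v_{4}  ⇒ sig = (2;(1))
  P={2,3}:  v_{2} + v_{3} = v_{0}  ⇒ sig = (2;(1))
  P={2,4}:  v_{2} + v_{4} = v_{5}  ⇒ sig = (2;(1))
  P={3,4}:  v_{3} + v_{4} = v_{1}  ⇒ sig = (2;(1))

Sorted signature multiset PRS(X):
{ (2;()) ×3,  (2;(1)) ×6 }


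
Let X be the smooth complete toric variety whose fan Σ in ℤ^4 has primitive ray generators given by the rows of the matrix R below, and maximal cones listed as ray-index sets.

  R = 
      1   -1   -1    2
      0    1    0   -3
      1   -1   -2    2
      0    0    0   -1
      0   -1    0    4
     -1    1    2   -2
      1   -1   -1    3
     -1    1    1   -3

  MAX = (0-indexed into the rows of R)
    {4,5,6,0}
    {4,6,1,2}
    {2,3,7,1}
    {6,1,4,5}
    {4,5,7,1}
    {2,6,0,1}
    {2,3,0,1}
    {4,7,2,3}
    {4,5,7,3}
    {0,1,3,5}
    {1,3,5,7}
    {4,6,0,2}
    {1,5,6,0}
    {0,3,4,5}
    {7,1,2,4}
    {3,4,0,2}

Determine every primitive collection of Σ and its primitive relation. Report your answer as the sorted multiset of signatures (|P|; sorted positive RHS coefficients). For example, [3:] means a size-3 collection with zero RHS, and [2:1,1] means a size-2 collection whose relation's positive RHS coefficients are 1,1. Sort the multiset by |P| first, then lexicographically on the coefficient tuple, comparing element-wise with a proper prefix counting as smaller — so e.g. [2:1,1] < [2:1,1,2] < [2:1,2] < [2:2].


6 minimal non-faces of Δ(Σ) (on 8 rays):

  {2,5}:  v_{2} + v_{5} = 0  so sig = [2:]
  {6,7}:  v_{6} + v_{7} = 0  so sig = [2:]
  {0,7}:  v_{0} + v_{7} = v_{3}  so sig = [2:1]
  {3,6}:  v_{3} + v_{6} = v_{0}  so sig = [2:1]
  {1,3,4}:  v_{1} + v_{3} + v_{4} = 0  so sig = [3:]
  {0,1,4}:  v_{0} + v_{1} + v_{4} = v_{6}  so sig = [3:1]

Signatures (|P|; sorted positive RHS coefficients), sorted:
    |P|=2: 4 collections, coeffs (), (), (1), (1)
    |P|=3: 2 collections, coeffs (), (1)


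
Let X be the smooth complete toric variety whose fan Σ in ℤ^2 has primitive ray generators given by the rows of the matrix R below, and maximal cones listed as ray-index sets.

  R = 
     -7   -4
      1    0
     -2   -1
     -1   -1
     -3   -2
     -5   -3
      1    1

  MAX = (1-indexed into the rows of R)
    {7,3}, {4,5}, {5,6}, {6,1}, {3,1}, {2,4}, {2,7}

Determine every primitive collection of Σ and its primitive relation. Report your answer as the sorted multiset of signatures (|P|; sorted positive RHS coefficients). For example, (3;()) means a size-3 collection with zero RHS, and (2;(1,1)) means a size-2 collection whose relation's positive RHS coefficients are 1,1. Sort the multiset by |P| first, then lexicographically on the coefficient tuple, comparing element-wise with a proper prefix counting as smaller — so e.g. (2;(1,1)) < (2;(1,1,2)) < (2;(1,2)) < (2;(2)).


|primitive collections| = 14. Relations:

  P = {4,7}:  v_{4} + v_{7} = 0 — sig = (2;())
  P = {2,3}:  v_{2} + v_{3} = v_{4} — sig = (2;(1))
  P = {3,4}:  v_{3} + v_{4} = v_{5} — sig = (2;(1))
  P = {3,5}:  v_{3} + v_{5} = v_{6} — sig = (2;(1))
  P = {3,6}:  v_{3} + v_{6} = v_{1} — sig = (2;(1))
  P = {5,7}:  v_{5} + v_{7} = v_{3} — sig = (2;(1))
  P = {1,4}:  v_{1} + v_{4} = v_{5} + v_{6} — sig = (2;(1,1))
  P = {2,6}:  v_{2} + v_{6} = v_{4} + v_{5} — sig = (2;(1,1))
  P = {1,2}:  v_{1} + v_{2} = 2·v_{5} — sig = (2;(2))
  P = {1,5}:  v_{1} + v_{5} = 2·v_{6} — sig = (2;(2))
  P = {2,5}:  v_{2} + v_{5} = 2·v_{4} — sig = (2;(2))
  P = {4,6}:  v_{4} + v_{6} = 2·v_{5} — sig = (2;(2))
  P = {6,7}:  v_{6} + v_{7} = 2·v_{3} — sig = (2;(2))
  P = {1,7}:  v_{1} + v_{7} = 3·v_{3} — sig = (2;(3))

Signatures (|P|; sorted positive RHS coefficients), sorted:
[(2;()), (2;(1)), (2;(1)), (2;(1)), (2;(1)), (2;(1)), (2;(1,1)), (2;(1,1)), (2;(2)), (2;(2)), (2;(2)), (2;(2)), (2;(2)), (2;(3))]


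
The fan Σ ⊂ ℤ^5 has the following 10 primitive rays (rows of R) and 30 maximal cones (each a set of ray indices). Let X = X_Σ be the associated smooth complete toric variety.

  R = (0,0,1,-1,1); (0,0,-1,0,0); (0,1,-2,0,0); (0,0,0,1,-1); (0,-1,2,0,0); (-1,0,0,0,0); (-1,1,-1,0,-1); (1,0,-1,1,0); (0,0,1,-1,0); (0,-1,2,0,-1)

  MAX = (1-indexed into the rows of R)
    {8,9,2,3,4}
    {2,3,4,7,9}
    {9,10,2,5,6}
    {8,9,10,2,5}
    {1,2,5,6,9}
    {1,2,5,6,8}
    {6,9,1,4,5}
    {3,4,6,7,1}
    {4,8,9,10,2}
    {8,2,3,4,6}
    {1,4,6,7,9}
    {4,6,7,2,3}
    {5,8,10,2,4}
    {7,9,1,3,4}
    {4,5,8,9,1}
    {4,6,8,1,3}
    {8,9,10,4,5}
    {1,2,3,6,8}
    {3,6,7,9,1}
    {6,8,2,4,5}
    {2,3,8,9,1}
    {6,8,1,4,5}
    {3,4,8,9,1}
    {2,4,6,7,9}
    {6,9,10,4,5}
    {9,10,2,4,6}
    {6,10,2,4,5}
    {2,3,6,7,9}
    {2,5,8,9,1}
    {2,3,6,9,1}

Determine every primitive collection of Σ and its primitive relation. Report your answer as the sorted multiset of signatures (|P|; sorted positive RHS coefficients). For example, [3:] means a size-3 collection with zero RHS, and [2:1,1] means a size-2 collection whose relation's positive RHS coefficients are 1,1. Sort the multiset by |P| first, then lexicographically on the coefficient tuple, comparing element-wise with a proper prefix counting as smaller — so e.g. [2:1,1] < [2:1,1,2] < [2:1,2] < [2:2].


Primitive collections (12):

  • {3,5}:  v_{3} + v_{5} = 0  →  sig = [2:]
  • {1,10}:  v_{1} + v_{10} = v_{5} + v_{9}  →  sig = [2:1,1]
  • {7,8}:  v_{7} + v_{8} = v_{3} + v_{4}  →  sig = [2:1,1]
  • {3,10}:  v_{3} + v_{10} = v_{2} + v_{4} + v_{9}  →  sig = [2:1,1,1]
  • {5,7}:  v_{5} + v_{7} = v_{4} + v_{6} + v_{9}  →  sig = [2:1,1,1]
  • {7,10}:  v_{7} + v_{10} = v_{2} + 2·v_{4} + v_{6} + 2·v_{9}  →  sig = [2:1,1,2,2]
  • {1,2,4}:  v_{1} + v_{2} + v_{4} = 0  →  sig = [3:]
  • {6,8,9}:  v_{6} + v_{8} + v_{9} = 0  →  sig = [3:]
  • {1,2,7}:  v_{1} + v_{2} + v_{7} = v_{3} + v_{6} + v_{9}  →  sig = [3:1,1,1]
  • {6,8,10}:  v_{6} + v_{8} + v_{10} = v_{2} + v_{4} + v_{5}  →  sig = [3:1,1,1]
  • {2,4,5,9}:  v_{2} + v_{4} + v_{5} + v_{9} = v_{10}  →  sig = [4:1]
  • {3,4,6,9}:  v_{3} + v_{4} + v_{6} + v_{9} = v_{7}  →  sig = [4:1]

Hence PRS(X_Σ) =
{ [2:],  [2:1,1] ×2,  [2:1,1,1] ×2,  [2:1,1,2,2],  [3:] ×2,  [3:1,1,1] ×2,  [4:1] ×2 }


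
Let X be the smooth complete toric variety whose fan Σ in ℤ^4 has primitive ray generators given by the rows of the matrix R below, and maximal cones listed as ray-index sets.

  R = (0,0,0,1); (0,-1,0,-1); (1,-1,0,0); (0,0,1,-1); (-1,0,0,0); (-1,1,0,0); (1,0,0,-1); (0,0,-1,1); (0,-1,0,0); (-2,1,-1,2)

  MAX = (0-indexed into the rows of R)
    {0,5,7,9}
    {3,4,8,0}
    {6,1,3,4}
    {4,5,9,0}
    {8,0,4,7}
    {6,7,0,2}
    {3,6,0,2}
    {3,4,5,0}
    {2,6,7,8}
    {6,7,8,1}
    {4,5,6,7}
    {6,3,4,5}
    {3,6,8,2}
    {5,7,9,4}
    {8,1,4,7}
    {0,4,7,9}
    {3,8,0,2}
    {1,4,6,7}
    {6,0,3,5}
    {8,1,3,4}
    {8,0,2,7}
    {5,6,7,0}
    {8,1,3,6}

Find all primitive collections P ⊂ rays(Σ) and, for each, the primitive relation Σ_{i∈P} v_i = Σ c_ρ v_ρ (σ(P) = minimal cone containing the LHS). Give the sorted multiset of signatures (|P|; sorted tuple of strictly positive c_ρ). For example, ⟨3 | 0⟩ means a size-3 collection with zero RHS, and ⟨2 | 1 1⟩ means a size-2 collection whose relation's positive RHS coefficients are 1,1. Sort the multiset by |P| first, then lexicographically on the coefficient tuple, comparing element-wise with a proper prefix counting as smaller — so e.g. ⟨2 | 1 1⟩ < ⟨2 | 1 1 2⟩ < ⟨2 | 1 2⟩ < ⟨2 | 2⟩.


Minimal non-faces — 16 found among 10 rays, 23 max cones:

  • {2,5}:  v_{2} + v_{5} = 0  ⟹  sig = ⟨2 | 0⟩
  • {3,7}:  v_{3} + v_{7} = 0  ⟹  sig = ⟨2 | 0⟩
  • {0,1}:  v_{0} + v_{1} = v_{8}  ⟹  sig = ⟨2 | 1⟩
  • {2,4}:  v_{2} + v_{4} = v_{8}  ⟹  sig = ⟨2 | 1⟩
  • {5,8}:  v_{5} + v_{8} = v_{4}  ⟹  sig = ⟨2 | 1⟩
  • {6,9}:  v_{6} + v_{9} = v_{5} + v_{7}  ⟹  sig = ⟨2 | 1 1⟩
  • {2,9}:  v_{2} + v_{9} = v_{0} + v_{4} + v_{7}  ⟹  sig = ⟨2 | 1 1 1⟩
  • {3,9}:  v_{3} + v_{9} = v_{0} + v_{4} + v_{5}  ⟹  sig = ⟨2 | 1 1 1⟩
  • {8,9}:  v_{8} + v_{9} = v_{0} + 2·v_{4} + v_{7}  ⟹  sig = ⟨2 | 1 1 2⟩
  • {1,2}:  v_{1} + v_{2} = v_{6} + 2·v_{8}  ⟹  sig = ⟨2 | 1 2⟩
  • {1,5}:  v_{1} + v_{5} = 2·v_{4} + v_{6}  ⟹  sig = ⟨2 | 1 2⟩
  • {1,9}:  v_{1} + v_{9} = 2·v_{4} + v_{7}  ⟹  sig = ⟨2 | 1 2⟩
  • {0,4,6}:  v_{0} + v_{4} + v_{6} = 0  ⟹  sig = ⟨3 | 0⟩
  • {0,6,8}:  v_{0} + v_{6} + v_{8} = v_{2}  ⟹  sig = ⟨3 | 1⟩
  • {4,6,8}:  v_{4} + v_{6} + v_{8} = v_{1}  ⟹  sig = ⟨3 | 1⟩
  • {0,4,5,7}:  v_{0} + v_{4} + v_{5} + v_{7} = v_{9}  ⟹  sig = ⟨4 | 1⟩

Sorted signature multiset PRS(X):
    |P|=2: 12 collections, coeffs (), (), (1), (1), (1), (1,1), (1,1,1), (1,1,1), (1,1,2), (1,2), (1,2), (1,2)
    |P|=3: 3 collections, coeffs (), (1), (1)
    |P|=4: 1 collection, coeffs (1)


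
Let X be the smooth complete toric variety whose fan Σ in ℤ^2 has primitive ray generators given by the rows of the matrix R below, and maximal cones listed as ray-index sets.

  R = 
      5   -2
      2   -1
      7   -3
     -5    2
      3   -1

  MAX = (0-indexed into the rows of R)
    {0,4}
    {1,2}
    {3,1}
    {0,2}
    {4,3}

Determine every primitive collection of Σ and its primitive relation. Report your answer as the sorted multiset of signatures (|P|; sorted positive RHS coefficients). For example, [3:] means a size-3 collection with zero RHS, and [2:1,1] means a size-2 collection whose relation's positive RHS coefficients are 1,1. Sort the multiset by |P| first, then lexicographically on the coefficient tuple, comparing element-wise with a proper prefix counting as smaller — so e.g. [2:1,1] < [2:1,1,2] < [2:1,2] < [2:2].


|primitive collections| = 5. Relations:

  • {0,3}:  v_{0} + v_{3} = 0 — sig = [2:]
  • {0,1}:  v_{0} + v_{1} = v_{2} — sig = [2:1]
  • {1,4}:  v_{1} + v_{4} = v_{0} — sig = [2:1]
  • {2,3}:  v_{2} + v_{3} = v_{1} — sig = [2:1]
  • {2,4}:  v_{2} + v_{4} = 2·v_{0} — sig = [2:2]

Hence PRS(X_Σ) =
{ [2:],  [2:1] ×3,  [2:2] }


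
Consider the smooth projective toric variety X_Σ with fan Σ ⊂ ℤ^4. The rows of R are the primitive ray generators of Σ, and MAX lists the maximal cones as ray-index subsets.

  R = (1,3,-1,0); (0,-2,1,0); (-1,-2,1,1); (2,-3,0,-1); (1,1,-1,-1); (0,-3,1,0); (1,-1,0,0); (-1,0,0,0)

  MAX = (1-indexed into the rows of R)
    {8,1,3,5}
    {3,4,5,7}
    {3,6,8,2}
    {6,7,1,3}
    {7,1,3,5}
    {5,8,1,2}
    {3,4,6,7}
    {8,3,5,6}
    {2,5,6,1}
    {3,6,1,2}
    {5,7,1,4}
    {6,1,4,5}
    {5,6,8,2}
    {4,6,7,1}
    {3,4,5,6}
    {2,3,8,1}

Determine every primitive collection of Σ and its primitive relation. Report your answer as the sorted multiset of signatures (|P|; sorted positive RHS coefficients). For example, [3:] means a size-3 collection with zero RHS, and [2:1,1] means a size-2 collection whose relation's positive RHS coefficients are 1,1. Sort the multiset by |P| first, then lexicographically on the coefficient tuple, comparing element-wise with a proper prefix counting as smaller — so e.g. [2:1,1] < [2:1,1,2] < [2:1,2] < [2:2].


The 9 primitive collections of Σ (r=8, n=4):

  • {7,8}:  v_{7} + v_{8} = v_{3} + v_{5} ; sig = [2:1,1]
  • {4,8}:  v_{4} + v_{8} = v_{3} + 2·v_{5} + v_{6} ; sig = [2:1,1,2]
  • {2,4}:  v_{2} + v_{4} = v_{1} + v_{5} + 3·v_{6} ; sig = [2:1,1,3]
  • {2,7}:  v_{2} + v_{7} = v_{1} + 2·v_{6} ; sig = [2:1,2]
  • {1,6,8}:  v_{1} + v_{6} + v_{8} = 0 ; sig = [3:]
  • {2,3,5}:  v_{2} + v_{3} + v_{5} = v_{6} ; sig = [3:1]
  • {5,6,7}:  v_{5} + v_{6} + v_{7} = v_{4} ; sig = [3:1]
  • {1,3,4}:  v_{1} + v_{3} + v_{4} = 2·v_{7} ; sig = [3:2]
  • {1,3,5,6}:  v_{1} + v_{3} + v_{5} + v_{6} = v_{7} ; sig = [4:1]

Signatures (|P|; sorted positive RHS coefficients), sorted:
[[2:1,1], [2:1,1,2], [2:1,1,3], [2:1,2], [3:], [3:1], [3:1], [3:2], [4:1]]


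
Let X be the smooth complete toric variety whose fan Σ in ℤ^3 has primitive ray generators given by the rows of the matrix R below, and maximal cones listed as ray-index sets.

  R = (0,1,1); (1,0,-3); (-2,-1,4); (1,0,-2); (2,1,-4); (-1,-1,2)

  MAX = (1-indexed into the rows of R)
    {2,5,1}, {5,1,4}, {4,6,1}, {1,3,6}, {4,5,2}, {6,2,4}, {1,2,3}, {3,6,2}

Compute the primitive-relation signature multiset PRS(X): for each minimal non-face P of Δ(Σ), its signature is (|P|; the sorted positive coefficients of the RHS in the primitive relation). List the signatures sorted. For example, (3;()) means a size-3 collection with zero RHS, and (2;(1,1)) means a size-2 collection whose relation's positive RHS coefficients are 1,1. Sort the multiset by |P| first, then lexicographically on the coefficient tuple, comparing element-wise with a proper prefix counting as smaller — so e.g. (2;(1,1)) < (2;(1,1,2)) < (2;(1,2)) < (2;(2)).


5 collections generate NE(X_Σ); each relation:

  {3,5}:  v_{3} + v_{5} = 0  ⇒ sig = (2;())
  {3,4}:  v_{3} + v_{4} = v_{6}  ⇒ sig = (2;(1))
  {5,6}:  v_{5} + v_{6} = v_{4}  ⇒ sig = (2;(1))
  {1,2,6}:  v_{1} + v_{2} + v_{6} = 0  ⇒ sig = (3;())
  {1,2,4}:  v_{1} + v_{2} + v_{4} = v_{5}  ⇒ sig = (3;(1))

so the primitive-relation signature multiset is
{ (2;()),  (2;(1)) ×2,  (3;()),  (3;(1)) }


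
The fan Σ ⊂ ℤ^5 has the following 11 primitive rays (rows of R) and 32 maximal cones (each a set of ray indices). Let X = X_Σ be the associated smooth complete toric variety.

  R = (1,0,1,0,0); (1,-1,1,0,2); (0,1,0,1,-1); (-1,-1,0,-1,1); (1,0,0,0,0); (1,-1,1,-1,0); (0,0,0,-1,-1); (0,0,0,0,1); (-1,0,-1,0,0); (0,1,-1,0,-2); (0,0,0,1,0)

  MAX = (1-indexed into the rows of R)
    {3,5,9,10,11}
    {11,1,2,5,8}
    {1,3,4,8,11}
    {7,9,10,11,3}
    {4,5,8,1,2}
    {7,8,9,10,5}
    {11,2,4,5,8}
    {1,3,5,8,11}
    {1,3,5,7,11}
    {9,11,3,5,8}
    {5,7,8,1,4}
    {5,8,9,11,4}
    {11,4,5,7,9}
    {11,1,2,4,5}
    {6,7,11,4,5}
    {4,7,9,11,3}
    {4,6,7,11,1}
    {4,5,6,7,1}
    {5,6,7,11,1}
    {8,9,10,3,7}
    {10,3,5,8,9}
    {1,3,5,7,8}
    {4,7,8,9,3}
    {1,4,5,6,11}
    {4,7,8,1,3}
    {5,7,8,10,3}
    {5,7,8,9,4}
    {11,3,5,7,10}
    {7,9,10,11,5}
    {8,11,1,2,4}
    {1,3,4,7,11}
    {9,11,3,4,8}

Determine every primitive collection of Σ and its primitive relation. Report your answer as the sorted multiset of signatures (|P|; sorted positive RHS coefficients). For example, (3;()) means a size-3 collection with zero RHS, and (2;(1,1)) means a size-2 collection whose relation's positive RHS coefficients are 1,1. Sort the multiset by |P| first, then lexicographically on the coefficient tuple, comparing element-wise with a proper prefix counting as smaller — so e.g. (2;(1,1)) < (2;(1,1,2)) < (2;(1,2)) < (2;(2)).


|primitive collections| = 18. Relations:

  P = {1,9}:  v_{1} + v_{9} = 0  ⟹  sig = (2;())
  P = {2,10}:  v_{2} + v_{10} = v_{5}  ⟹  sig = (2;(1))
  P = {4,10}:  v_{4} + v_{10} = v_{7} + v_{9}  ⟹  sig = (2;(1,1))
  P = {1,10}:  v_{1} + v_{10} = v_{3} + v_{5} + v_{7}  ⟹  sig = (2;(1,1,1))
  P = {2,3}:  v_{2} + v_{3} = v_{1} + v_{8} + v_{11}  ⟹  sig = (2;(1,1,1))
  P = {2,7}:  v_{2} + v_{7} = v_{1} + v_{4} + v_{5}  ⟹  sig = (2;(1,1,1))
  P = {3,6}:  v_{3} + v_{6} = v_{1} + v_{7} + v_{11}  ⟹  sig = (2;(1,1,1))
  P = {6,8}:  v_{6} + v_{8} = v_{1} + v_{4} + v_{5}  ⟹  sig = (2;(1,1,1))
  P = {2,9}:  v_{2} + v_{9} = v_{4} + v_{5} + v_{8} + v_{11}  ⟹  sig = (2;(1,1,1,1))
  P = {6,9}:  v_{6} + v_{9} = v_{4} + v_{5} + v_{7} + v_{11}  ⟹  sig = (2;(1,1,1,1))
  P = {6,10}:  v_{6} + v_{10} = v_{5} + 2·v_{7} + v_{11}  ⟹  sig = (2;(1,1,2))
  P = {2,6}:  v_{2} + v_{6} = 2·v_{1} + 2·v_{4} + 2·v_{5} + v_{11}  ⟹  sig = (2;(1,2,2,2))
  P = {3,4,5}:  v_{3} + v_{4} + v_{5} = 0  ⟹  sig = (3;())
  P = {7,8,11}:  v_{7} + v_{8} + v_{11} = 0  ⟹  sig = (3;())
  P = {8,10,11}:  v_{8} + v_{10} + v_{11} = v_{3} + v_{5} + v_{9}  ⟹  sig = (3;(1,1,1))
  P = {3,5,7,9}:  v_{3} + v_{5} + v_{7} + v_{9} = v_{10}  ⟹  sig = (4;(1))
  P = {1,4,5,7,11}:  v_{1} + v_{4} + v_{5} + v_{7} + v_{11} = v_{6}  ⟹  sig = (5;(1))
  P = {1,4,5,8,11}:  v_{1} + v_{4} + v_{5} + v_{8} + v_{11} = v_{2}  ⟹  sig = (5;(1))

Signatures (|P|; sorted positive RHS coefficients), sorted:
{ (2;()),  (2;(1)),  (2;(1,1)),  (2;(1,1,1)) ×5,  (2;(1,1,1,1)) ×2,  (2;(1,1,2)),  (2;(1,2,2,2)),  (3;()) ×2,  (3;(1,1,1)),  (4;(1)),  (5;(1)) ×2 }


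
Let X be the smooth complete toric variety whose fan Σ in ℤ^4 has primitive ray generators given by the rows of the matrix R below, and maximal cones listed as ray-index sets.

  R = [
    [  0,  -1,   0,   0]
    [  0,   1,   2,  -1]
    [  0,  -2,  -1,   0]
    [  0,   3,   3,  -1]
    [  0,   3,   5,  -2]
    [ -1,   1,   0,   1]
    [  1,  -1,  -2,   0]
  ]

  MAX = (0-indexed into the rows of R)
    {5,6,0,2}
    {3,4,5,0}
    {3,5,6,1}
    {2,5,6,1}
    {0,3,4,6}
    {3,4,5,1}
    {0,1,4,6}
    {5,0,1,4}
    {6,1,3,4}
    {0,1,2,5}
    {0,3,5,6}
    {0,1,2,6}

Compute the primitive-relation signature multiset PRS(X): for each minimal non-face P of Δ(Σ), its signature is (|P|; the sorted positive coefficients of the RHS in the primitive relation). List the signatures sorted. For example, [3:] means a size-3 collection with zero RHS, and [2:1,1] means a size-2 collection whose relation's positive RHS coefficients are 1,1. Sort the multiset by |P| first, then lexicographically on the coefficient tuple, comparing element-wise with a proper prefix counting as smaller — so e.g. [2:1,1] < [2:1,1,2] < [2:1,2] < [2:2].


|primitive collections| = 5. Relations:

  • {2,3}:  v_{2} + v_{3} = v_{1}  →  sig = [2:1]
  • {2,4}:  v_{2} + v_{4} = v_{0} + 2·v_{1}  →  sig = [2:1,2]
  • {0,1,3}:  v_{0} + v_{1} + v_{3} = v_{4}  →  sig = [3:1]
  • {4,5,6}:  v_{4} + v_{5} + v_{6} = v_{3}  →  sig = [3:1]
  • {0,1,5,6}:  v_{0} + v_{1} + v_{5} + v_{6} = 0  →  sig = [4:]

Hence PRS(X_Σ) =
    |P|=2: 2 collections, coeffs (1), (1,2)
    |P|=3: 2 collections, coeffs (1), (1)
    |P|=4: 1 collection, coeffs ()


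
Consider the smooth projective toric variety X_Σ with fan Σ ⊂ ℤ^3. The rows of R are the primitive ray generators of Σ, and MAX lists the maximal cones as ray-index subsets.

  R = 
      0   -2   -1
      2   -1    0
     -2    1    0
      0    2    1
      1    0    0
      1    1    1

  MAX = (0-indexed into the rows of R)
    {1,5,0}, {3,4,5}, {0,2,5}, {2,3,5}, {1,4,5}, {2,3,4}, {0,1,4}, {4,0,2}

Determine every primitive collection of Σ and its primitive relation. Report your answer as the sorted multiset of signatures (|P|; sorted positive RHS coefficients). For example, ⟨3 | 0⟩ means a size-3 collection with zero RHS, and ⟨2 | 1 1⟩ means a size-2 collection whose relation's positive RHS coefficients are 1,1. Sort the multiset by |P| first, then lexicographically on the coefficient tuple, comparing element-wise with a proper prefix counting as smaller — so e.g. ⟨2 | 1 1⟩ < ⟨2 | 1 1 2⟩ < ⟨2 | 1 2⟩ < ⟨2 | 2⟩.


Δ(Σ) — 6 vertices, 5 min non-faces:

  P = {0,3}:  v_{0} + v_{3} = 0  ⇒ sig = ⟨2 | 0⟩
  P = {1,2}:  v_{1} + v_{2} = 0  ⇒ sig = ⟨2 | 0⟩
  P = {1,3}:  v_{1} + v_{3} = v_{4} + v_{5}  ⇒ sig = ⟨2 | 1 1⟩
  P = {0,4,5}:  v_{0} + v_{4} + v_{5} = v_{1}  ⇒ sig = ⟨3 | 1⟩
  P = {2,4,5}:  v_{2} + v_{4} + v_{5} = v_{3}  ⇒ sig = ⟨3 | 1⟩

Signatures (|P|; sorted positive RHS coefficients), sorted:
    |P|=2: 3 collections, coeffs (), (), (1,1)
    |P|=3: 2 collections, coeffs (1), (1)


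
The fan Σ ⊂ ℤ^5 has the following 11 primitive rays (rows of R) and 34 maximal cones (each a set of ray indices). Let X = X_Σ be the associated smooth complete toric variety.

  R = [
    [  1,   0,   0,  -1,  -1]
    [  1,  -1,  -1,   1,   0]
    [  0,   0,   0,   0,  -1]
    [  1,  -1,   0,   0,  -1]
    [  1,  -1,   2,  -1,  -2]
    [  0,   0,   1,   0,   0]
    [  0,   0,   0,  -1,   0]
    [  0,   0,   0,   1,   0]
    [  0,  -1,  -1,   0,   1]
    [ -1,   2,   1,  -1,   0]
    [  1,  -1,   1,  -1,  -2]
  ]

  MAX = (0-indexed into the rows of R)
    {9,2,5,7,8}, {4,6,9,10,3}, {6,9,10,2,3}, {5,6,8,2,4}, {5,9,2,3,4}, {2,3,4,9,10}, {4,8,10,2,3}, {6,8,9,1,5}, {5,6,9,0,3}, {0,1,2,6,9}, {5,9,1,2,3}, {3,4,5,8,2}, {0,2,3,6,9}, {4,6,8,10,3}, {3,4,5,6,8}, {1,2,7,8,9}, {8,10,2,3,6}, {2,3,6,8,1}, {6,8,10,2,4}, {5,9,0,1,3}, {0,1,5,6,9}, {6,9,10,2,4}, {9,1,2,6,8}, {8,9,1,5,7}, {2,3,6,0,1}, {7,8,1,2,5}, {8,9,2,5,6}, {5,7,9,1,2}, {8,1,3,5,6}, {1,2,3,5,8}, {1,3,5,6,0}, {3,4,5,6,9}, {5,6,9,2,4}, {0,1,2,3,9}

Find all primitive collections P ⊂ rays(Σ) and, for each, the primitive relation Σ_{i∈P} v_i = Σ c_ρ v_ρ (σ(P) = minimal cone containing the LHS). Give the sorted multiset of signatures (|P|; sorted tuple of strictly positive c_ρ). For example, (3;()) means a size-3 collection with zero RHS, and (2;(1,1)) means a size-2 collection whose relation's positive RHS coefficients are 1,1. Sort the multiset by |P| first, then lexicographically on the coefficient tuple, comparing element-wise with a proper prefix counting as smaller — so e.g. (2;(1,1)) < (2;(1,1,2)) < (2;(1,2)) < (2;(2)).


The 20 primitive collections of Σ (r=11, n=5):

  • {6,7}:  v_{6} + v_{7} = 0  ⟹  sig = (2;())
  • {5,10}:  v_{5} + v_{10} = v_{4}  ⟹  sig = (2;(1))
  • {0,7}:  v_{0} + v_{7} = v_{1} + v_{3} + v_{9}  ⟹  sig = (2;(1,1,1))
  • {3,7}:  v_{3} + v_{7} = v_{1} + v_{2} + v_{5}  ⟹  sig = (2;(1,1,1))
  • {7,10}:  v_{7} + v_{10} = v_{2} + v_{3} + v_{5}  ⟹  sig = (2;(1,1,1))
  • {0,4}:  v_{0} + v_{4} = 3·v_{3} + v_{5} + v_{6} + v_{9}  ⟹  sig = (2;(1,1,1,3))
  • {4,7}:  v_{4} + v_{7} = v_{2} + v_{3} + 2·v_{5}  ⟹  sig = (2;(1,1,2))
  • {0,10}:  v_{0} + v_{10} = 3·v_{3} + v_{6} + v_{9}  ⟹  sig = (2;(1,1,3))
  • {0,8}:  v_{0} + v_{8} = v_{1} + 2·v_{6}  ⟹  sig = (2;(1,2))
  • {1,4}:  v_{1} + v_{4} = 2·v_{3} + v_{5}  ⟹  sig = (2;(1,2))
  • {1,10}:  v_{1} + v_{10} = 2·v_{3}  ⟹  sig = (2;(2))
  • {3,8,9}:  v_{3} + v_{8} + v_{9} = v_{6}  ⟹  sig = (3;(1))
  • {8,9,10}:  v_{8} + v_{9} + v_{10} = v_{2} + v_{5} + 2·v_{6}  ⟹  sig = (3;(1,1,2))
  • {0,2,5}:  v_{0} + v_{2} + v_{5} = 2·v_{3} + v_{9}  ⟹  sig = (3;(1,2))
  • {4,8,9}:  v_{4} + v_{8} + v_{9} = v_{2} + 2·v_{5} + 2·v_{6}  ⟹  sig = (3;(1,2,2))
  • {1,2,5,6}:  v_{1} + v_{2} + v_{5} + v_{6} = v_{3}  ⟹  sig = (4;(1))
  • {1,3,6,9}:  v_{1} + v_{3} + v_{6} + v_{9} = v_{0}  ⟹  sig = (4;(1))
  • {2,3,5,6}:  v_{2} + v_{3} + v_{5} + v_{6} = v_{10}  ⟹  sig = (4;(1))
  • {2,3,4,6}:  v_{2} + v_{3} + v_{4} + v_{6} = 2·v_{10}  ⟹  sig = (4;(2))
  • {1,2,5,8,9}:  v_{1} + v_{2} + v_{5} + v_{8} + v_{9} = 0  ⟹  sig = (5;())

so the primitive-relation signature multiset is
[(2;()), (2;(1)), (2;(1,1,1)), (2;(1,1,1)), (2;(1,1,1)), (2;(1,1,1,3)), (2;(1,1,2)), (2;(1,1,3)), (2;(1,2)), (2;(1,2)), (2;(2)), (3;(1)), (3;(1,1,2)), (3;(1,2)), (3;(1,2,2)), (4;(1)), (4;(1)), (4;(1)), (4;(2)), (5;())]


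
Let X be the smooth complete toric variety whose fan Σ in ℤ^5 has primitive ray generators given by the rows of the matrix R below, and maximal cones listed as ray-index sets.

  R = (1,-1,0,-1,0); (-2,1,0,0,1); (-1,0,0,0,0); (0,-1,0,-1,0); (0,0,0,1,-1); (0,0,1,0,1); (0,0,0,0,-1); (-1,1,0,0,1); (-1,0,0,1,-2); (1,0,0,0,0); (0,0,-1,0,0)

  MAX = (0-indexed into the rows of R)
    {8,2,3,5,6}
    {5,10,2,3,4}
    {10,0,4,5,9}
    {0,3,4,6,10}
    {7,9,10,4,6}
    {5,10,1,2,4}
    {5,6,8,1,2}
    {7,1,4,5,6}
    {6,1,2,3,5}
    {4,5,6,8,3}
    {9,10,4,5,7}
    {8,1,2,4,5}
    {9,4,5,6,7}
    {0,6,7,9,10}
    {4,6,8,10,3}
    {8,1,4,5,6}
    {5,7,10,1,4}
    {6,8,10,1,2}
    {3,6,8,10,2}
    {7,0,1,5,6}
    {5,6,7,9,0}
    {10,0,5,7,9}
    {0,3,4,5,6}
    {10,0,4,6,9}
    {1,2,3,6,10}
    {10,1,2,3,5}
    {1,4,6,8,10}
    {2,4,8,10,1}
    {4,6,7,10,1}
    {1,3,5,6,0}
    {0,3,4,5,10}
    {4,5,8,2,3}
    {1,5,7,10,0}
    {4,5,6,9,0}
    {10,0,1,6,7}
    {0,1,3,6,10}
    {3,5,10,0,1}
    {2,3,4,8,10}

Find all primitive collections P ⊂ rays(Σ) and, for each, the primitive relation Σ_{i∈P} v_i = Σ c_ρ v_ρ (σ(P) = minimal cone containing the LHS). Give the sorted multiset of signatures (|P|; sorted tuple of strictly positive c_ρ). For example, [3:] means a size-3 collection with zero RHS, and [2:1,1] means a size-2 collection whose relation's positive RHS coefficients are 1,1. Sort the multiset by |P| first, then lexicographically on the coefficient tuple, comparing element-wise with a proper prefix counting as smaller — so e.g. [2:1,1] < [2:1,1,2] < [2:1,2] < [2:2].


Σ has 16 primitive collections:

  • {2,9}:  v_{2} + v_{9} = 0  →  sig = [2:]
  • {0,2}:  v_{0} + v_{2} = v_{3}  →  sig = [2:1]
  • {1,9}:  v_{1} + v_{9} = v_{7}  →  sig = [2:1]
  • {2,7}:  v_{2} + v_{7} = v_{1}  →  sig = [2:1]
  • {3,9}:  v_{3} + v_{9} = v_{0}  →  sig = [2:1]
  • {3,7}:  v_{3} + v_{7} = v_{0} + v_{1}  →  sig = [2:1,1]
  • {8,9}:  v_{8} + v_{9} = v_{4} + v_{6}  →  sig = [2:1,1]
  • {0,8}:  v_{0} + v_{8} = v_{3} + v_{4} + v_{6}  →  sig = [2:1,1,1]
  • {7,8}:  v_{7} + v_{8} = v_{1} + v_{4} + v_{6}  →  sig = [2:1,1,1]
  • {0,4,7}:  v_{0} + v_{4} + v_{7} = 0  →  sig = [3:]
  • {5,6,10}:  v_{5} + v_{6} + v_{10} = 0  →  sig = [3:]
  • {0,1,4}:  v_{0} + v_{1} + v_{4} = v_{2}  →  sig = [3:1]
  • {2,4,6}:  v_{2} + v_{4} + v_{6} = v_{8}  →  sig = [3:1]
  • {5,8,10}:  v_{5} + v_{8} + v_{10} = v_{2} + v_{4}  →  sig = [3:1,1]
  • {1,3,8}:  v_{1} + v_{3} + v_{8} = 3·v_{2} + v_{6}  →  sig = [3:1,3]
  • {1,3,4}:  v_{1} + v_{3} + v_{4} = 2·v_{2}  →  sig = [3:2]

so the primitive-relation signature multiset is
    |P|=2: 9 collections, coeffs (), (1), (1), (1), (1), (1,1), (1,1), (1,1,1), (1,1,1)
    |P|=3: 7 collections, coeffs (), (), (1), (1), (1,1), (1,3), (2)
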